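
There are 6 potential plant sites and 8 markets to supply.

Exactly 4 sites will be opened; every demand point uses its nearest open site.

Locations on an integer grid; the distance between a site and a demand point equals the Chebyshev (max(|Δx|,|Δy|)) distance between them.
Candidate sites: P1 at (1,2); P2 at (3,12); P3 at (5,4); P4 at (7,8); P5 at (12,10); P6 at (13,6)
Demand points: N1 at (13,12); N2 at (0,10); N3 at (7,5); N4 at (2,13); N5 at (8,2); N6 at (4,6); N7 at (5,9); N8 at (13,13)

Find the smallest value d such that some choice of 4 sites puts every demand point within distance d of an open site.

Open {P1, P2, P3, P5}.
  Farthest demand point is N2 at distance 3 (to P2); all others are ≤ 3.
With {P2, P3, P4, P5} the worst case is 3.
With {P2, P3, P5, P6} the worst case is 3.
No size-4 selection achieves below 3.

3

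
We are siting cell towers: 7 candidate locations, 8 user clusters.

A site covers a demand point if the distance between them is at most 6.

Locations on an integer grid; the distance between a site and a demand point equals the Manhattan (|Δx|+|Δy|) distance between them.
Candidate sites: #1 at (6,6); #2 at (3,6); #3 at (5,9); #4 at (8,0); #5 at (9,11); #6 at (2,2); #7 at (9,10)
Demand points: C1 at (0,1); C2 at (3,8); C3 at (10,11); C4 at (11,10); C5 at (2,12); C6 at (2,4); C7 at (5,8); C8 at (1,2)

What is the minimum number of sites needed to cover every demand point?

Coverage sets (demand points within 6 of each site):
  #1: {C2, C6, C7}
  #2: {C2, C6, C7, C8}
  #3: {C2, C5, C7}
  #4: {}
  #5: {C3, C4}
  #6: {C1, C6, C8}
  #7: {C3, C4, C7}
No 2 sites suffice: every size-2 union leaves at least one demand point uncovered.
But {#3, #5, #6} covers everything, so the minimum is 3.

3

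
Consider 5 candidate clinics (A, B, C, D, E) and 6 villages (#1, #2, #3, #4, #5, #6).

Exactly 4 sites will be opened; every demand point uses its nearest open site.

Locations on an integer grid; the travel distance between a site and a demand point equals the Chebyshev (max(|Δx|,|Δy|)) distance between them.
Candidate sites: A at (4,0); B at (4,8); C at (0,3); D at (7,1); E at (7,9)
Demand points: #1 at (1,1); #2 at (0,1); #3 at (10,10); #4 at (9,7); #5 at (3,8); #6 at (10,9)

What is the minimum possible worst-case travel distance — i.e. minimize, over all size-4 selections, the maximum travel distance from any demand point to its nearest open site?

Open {A, B, C, E}.
  Farthest demand point is #3 at travel distance 3 (to E); all others are ≤ 3.
With {B, C, D, E} the worst case is 3.
With {A, B, D, E} the worst case is 4.
No size-4 selection achieves below 3.

3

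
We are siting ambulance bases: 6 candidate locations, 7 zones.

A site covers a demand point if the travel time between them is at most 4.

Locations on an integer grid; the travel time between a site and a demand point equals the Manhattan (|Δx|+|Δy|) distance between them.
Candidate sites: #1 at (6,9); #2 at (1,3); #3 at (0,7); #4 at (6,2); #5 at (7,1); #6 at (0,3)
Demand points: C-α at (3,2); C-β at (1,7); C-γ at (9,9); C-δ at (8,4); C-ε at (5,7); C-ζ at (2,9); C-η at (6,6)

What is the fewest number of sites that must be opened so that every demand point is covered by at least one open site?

3

Coverage sets (demand points within 4 of each site):
  #1: {C-γ, C-ε, C-ζ, C-η}
  #2: {C-α, C-β}
  #3: {C-β, C-ζ}
  #4: {C-α, C-δ, C-η}
  #5: {C-δ}
  #6: {C-α}
No 2 sites suffice: every size-2 union leaves at least one demand point uncovered.
But {#1, #2, #4} covers everything, so the minimum is 3.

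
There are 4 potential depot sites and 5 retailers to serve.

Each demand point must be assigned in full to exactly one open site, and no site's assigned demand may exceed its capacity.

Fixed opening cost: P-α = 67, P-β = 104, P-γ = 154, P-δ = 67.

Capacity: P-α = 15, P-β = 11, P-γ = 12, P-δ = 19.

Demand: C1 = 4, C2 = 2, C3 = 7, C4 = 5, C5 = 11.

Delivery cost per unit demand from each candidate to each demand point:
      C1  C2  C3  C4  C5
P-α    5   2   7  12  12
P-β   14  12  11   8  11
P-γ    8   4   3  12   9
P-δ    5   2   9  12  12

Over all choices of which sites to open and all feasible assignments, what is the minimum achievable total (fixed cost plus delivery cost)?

399

Open {P-α, P-δ}; cheapest assignment that respects the capacities:
  P-α (cap 15, load 14): C2, C3, C4 — cost 2×2 + 7×7 + 5×12 = 113
  P-δ (cap 19, load 15): C1, C5 — cost 4×5 + 11×12 = 152
  Shipping 265, fixed 134 → total 399.
  Any other capacity-feasible assignment to {P-α, P-δ} ships for at least 265.
Compare {P-β, P-δ}: its best feasible assignment gives total 439.
Compare {P-γ, P-δ}: its best feasible assignment gives total 458.
Every other set of open sites that can feasibly serve all demand totals ≥ 439 even under its best assignment. Minimum: 399.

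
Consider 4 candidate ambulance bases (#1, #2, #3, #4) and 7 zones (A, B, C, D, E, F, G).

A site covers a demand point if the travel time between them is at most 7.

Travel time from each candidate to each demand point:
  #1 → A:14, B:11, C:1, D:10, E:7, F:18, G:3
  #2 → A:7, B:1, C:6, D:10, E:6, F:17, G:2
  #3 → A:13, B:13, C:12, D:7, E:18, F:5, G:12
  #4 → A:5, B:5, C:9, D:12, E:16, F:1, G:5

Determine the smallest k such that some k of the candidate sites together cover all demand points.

2

Coverage sets (demand points within 7 of each site):
  #1: {C, E, G}
  #2: {A, B, C, E, G}
  #3: {D, F}
  #4: {A, B, F, G}
No single site covers all 7 demand points.
But {#2, #3} covers everything, so the minimum is 2.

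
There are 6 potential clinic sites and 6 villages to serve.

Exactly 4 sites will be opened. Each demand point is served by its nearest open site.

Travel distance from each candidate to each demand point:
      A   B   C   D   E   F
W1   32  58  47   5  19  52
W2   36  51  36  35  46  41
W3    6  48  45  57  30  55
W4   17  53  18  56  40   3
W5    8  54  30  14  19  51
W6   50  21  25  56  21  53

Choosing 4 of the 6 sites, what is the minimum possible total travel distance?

Open {W1, W3, W4, W6}.
  A→W3 6, B→W6 21, C→W4 18, D→W1 5, E→W1 19, F→W4 3  ⇒ total 72.
Compare {W1, W4, W5, W6}: total 74.
Compare {W3, W4, W5, W6}: total 81.
No size-4 selection does better; minimum is 72.

72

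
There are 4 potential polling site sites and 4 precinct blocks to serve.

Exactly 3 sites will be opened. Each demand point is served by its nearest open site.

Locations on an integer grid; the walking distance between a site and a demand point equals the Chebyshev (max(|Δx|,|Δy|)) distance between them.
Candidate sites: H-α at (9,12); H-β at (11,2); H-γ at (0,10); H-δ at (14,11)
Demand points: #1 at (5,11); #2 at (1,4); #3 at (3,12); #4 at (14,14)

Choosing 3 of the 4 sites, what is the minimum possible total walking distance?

Open {H-α, H-γ, H-δ}.
  #1→H-α 4, #2→H-γ 6, #3→H-γ 3, #4→H-δ 3  ⇒ total 16.
Compare {H-β, H-γ, H-δ}: total 17.
Compare {H-α, H-β, H-γ}: total 18.
No size-3 selection does better; minimum is 16.

16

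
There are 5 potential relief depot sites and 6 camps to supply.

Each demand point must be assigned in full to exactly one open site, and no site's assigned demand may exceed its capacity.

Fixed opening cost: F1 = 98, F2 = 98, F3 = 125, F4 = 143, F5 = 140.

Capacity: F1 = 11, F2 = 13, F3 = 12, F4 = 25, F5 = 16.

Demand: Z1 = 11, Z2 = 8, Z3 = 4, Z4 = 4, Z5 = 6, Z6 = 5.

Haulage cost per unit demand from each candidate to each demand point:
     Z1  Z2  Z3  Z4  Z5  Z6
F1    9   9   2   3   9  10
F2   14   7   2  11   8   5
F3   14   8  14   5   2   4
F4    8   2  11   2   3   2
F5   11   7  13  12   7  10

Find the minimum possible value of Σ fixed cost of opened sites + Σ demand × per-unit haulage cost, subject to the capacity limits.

Open {F2, F4}; cheapest assignment that respects the capacities:
  F2 (cap 13, load 13): Z3, Z4, Z6 — cost 4×2 + 4×11 + 5×5 = 77
  F4 (cap 25, load 25): Z1, Z2, Z5 — cost 11×8 + 8×2 + 6×3 = 122
  Shipping 199, fixed 241 → total 440.
  Any other capacity-feasible assignment to {F2, F4} ships for at least 199.
Compare {F1, F2, F4}: its best feasible assignment gives total 498.
Compare {F4, F5}: its best feasible assignment gives total 508.
Every other set of open sites that can feasibly serve all demand totals ≥ 498 even under its best assignment. Minimum: 440.

440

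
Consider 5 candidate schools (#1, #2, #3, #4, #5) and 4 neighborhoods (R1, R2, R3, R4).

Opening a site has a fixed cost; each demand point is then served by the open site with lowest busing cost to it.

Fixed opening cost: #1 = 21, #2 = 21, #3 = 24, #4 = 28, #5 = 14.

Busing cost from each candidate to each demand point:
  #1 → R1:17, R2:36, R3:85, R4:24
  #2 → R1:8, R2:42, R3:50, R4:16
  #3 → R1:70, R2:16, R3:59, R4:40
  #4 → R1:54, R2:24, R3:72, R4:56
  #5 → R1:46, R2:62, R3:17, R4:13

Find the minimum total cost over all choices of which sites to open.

Open {#2, #3, #5}: assign each demand point to its cheapest open site.
  R1→#2 8, R2→#3 16, R3→#5 17, R4→#5 13
  busing cost 54, fixed 59 → total 113.
Compare {#2, #5}: busing cost 80 + fixed 35 = 115.
Compare {#1, #5}: busing cost 83 + fixed 35 = 118.
Compare {#1, #3, #5}: busing cost 63 + fixed 59 = 122.
All other subsets cost ≥ 115. Minimum total cost: 113.

113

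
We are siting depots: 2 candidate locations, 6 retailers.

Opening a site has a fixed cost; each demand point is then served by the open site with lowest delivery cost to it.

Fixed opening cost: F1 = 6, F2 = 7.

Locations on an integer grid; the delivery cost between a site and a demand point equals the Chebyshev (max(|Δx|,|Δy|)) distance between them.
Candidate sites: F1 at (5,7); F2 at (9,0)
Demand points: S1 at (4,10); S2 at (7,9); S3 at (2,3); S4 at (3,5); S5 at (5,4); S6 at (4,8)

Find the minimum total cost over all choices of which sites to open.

Open {F1}: assign each demand point to its cheapest open site.
  S1→F1 3, S2→F1 2, S3→F1 4, S4→F1 2, S5→F1 3, S6→F1 1
  delivery cost 15, fixed 6 → total 21.
Compare {F1, F2}: delivery cost 15 + fixed 13 = 28.
Compare {F2}: delivery cost 44 + fixed 7 = 51.

21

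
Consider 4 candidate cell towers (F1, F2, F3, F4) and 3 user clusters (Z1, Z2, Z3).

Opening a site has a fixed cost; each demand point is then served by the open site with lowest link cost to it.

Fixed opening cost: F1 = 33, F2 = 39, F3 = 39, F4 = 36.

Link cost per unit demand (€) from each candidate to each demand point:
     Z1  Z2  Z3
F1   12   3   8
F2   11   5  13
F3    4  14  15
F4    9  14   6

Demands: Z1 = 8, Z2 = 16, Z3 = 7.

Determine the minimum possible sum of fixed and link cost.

Open {F1, F3}: assign each demand point to its cheapest open site.
  Z1→F3 8×4=32, Z2→F1 16×3=48, Z3→F1 7×8=56
  link cost 136, fixed 72 → total 208.
Compare {F1, F3, F4}: link cost 122 + fixed 108 = 230.
Compare {F1, F4}: link cost 162 + fixed 69 = 231.
Compare {F1}: link cost 200 + fixed 33 = 233.
All other subsets cost ≥ 230. Minimum total cost: 208.

208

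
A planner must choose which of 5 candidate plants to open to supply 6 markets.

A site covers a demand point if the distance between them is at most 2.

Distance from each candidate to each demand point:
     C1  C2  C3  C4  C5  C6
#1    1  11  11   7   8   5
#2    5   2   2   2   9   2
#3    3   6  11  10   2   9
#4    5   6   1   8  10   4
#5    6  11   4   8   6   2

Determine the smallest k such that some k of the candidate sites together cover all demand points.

Coverage sets (demand points within 2 of each site):
  #1: {C1}
  #2: {C2, C3, C4, C6}
  #3: {C5}
  #4: {C3}
  #5: {C6}
No 2 sites suffice: every size-2 union leaves at least one demand point uncovered.
But {#1, #2, #3} covers everything, so the minimum is 3.

3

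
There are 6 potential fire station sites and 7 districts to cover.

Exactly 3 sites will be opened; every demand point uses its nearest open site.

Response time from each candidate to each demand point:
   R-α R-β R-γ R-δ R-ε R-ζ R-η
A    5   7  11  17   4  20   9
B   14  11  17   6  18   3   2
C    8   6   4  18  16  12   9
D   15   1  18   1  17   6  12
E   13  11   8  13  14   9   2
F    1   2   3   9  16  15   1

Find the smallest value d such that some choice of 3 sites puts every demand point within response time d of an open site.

Open {A, B, C}.
  Farthest demand point is R-β at response time 6 (to C); all others are ≤ 6.
With {A, B, F} the worst case is 6.
With {A, D, F} the worst case is 6.
No size-3 selection achieves below 6.

6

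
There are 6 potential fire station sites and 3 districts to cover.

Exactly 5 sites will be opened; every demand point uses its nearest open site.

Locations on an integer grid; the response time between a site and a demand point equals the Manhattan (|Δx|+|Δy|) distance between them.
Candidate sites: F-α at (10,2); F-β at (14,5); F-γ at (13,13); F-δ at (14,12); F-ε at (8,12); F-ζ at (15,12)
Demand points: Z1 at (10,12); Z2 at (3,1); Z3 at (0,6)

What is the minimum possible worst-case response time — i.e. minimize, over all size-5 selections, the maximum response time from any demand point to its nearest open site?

14

Open {F-α, F-β, F-γ, F-δ, F-ε}.
  Farthest demand point is Z3 at response time 14 (to F-α); all others are ≤ 14.
With {F-α, F-β, F-γ, F-δ, F-ζ} the worst case is 14.
With {F-α, F-β, F-γ, F-ε, F-ζ} the worst case is 14.
No size-5 selection achieves below 14.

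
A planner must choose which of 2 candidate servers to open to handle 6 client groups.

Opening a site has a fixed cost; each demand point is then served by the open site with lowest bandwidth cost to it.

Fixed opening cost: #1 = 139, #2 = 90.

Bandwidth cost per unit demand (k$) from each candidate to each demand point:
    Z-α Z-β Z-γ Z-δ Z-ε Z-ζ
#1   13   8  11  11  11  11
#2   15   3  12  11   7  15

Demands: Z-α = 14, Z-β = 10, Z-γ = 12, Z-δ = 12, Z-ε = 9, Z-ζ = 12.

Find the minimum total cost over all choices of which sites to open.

Open {#2}: assign each demand point to its cheapest open site.
  Z-α→#2 14×15=210, Z-β→#2 10×3=30, Z-γ→#2 12×12=144, Z-δ→#2 12×11=132, Z-ε→#2 9×7=63, Z-ζ→#2 12×15=180
  bandwidth cost 759, fixed 90 → total 849.
Compare {#1}: bandwidth cost 757 + fixed 139 = 896.
Compare {#1, #2}: bandwidth cost 671 + fixed 229 = 900.

849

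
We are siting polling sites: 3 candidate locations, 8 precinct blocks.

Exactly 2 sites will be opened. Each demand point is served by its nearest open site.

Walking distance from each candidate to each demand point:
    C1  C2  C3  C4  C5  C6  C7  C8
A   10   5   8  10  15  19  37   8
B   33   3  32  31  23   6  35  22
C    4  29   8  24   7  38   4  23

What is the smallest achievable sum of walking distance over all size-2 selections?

65

Open {A, C}.
  C1→C 4, C2→A 5, C3→A 8, C4→A 10, C5→C 7, C6→A 19, C7→C 4, C8→A 8  ⇒ total 65.
Compare {B, C}: total 78.
Compare {A, B}: total 95.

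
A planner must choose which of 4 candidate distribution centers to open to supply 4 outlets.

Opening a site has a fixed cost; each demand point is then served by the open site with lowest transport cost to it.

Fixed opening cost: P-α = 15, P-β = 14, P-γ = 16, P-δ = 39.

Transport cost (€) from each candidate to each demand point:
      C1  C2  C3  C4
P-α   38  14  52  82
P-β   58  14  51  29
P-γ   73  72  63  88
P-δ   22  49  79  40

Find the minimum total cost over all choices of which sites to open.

161

Open {P-α, P-β}: assign each demand point to its cheapest open site.
  C1→P-α 38, C2→P-α 14, C3→P-β 51, C4→P-β 29
  transport cost 132, fixed 29 → total 161.
Compare {P-β}: transport cost 152 + fixed 14 = 166.
Compare {P-β, P-δ}: transport cost 116 + fixed 53 = 169.
Compare {P-α, P-β, P-γ}: transport cost 132 + fixed 45 = 177.
All other subsets cost ≥ 166. Minimum total cost: 161.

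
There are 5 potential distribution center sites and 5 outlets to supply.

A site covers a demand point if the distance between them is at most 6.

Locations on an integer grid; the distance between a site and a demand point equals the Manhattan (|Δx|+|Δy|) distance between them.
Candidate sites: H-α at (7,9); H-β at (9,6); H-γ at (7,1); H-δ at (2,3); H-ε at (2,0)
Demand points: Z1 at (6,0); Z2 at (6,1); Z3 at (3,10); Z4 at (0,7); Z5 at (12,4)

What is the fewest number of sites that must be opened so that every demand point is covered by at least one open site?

4

Coverage sets (demand points within 6 of each site):
  H-α: {Z3}
  H-β: {Z5}
  H-γ: {Z1, Z2}
  H-δ: {Z2, Z4}
  H-ε: {Z1, Z2}
No 3 sites suffice: every size-3 union leaves at least one demand point uncovered.
But {H-α, H-β, H-γ, H-δ} covers everything, so the minimum is 4.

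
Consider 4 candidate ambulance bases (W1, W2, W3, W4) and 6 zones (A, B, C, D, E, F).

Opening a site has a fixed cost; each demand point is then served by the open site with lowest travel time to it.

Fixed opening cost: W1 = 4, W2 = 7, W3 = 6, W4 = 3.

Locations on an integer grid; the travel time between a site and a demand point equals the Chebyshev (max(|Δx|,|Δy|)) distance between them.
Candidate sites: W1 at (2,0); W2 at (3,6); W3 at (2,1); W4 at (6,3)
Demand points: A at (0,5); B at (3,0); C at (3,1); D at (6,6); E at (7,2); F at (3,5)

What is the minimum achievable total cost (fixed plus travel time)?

21

Open {W1, W4}: assign each demand point to its cheapest open site.
  A→W1 5, B→W1 1, C→W1 1, D→W4 3, E→W4 1, F→W4 3
  travel time 14, fixed 7 → total 21.
Compare {W4}: travel time 19 + fixed 3 = 22.
Compare {W3, W4}: travel time 13 + fixed 9 = 22.
Compare {W1, W2}: travel time 13 + fixed 11 = 24.
All other subsets cost ≥ 22. Minimum total cost: 21.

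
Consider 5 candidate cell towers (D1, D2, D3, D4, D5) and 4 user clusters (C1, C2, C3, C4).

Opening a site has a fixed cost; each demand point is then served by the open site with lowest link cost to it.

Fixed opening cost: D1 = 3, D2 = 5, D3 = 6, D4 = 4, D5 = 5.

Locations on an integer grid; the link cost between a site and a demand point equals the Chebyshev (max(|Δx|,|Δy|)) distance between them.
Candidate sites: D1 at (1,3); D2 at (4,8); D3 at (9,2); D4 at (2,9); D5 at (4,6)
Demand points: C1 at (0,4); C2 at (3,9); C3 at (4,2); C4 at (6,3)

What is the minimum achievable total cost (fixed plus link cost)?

17

Open {D1, D4}: assign each demand point to its cheapest open site.
  C1→D1 1, C2→D4 1, C3→D1 3, C4→D1 5
  link cost 10, fixed 7 → total 17.
Compare {D1}: link cost 15 + fixed 3 = 18.
Compare {D1, D2}: link cost 10 + fixed 8 = 18.
Compare {D1, D5}: link cost 10 + fixed 8 = 18.
All other subsets cost ≥ 18. Minimum total cost: 17.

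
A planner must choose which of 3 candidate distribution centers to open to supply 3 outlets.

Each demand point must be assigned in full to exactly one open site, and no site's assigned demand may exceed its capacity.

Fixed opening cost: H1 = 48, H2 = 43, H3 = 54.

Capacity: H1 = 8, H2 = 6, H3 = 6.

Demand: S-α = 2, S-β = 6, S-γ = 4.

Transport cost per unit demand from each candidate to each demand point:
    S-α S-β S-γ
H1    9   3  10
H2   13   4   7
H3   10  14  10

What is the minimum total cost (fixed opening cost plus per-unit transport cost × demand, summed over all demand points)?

Open {H1, H2}; cheapest assignment that respects the capacities:
  H1 (cap 8, load 8): S-α, S-β — cost 2×9 + 6×3 = 36
  H2 (cap 6, load 4): S-γ — cost 4×7 = 28
  Shipping 64, fixed 91 → total 155.
  Any other capacity-feasible assignment to {H1, H2} ships for at least 64.
Compare {H1, H3}: its best feasible assignment gives total 178.
Compare {H2, H3}: its best feasible assignment gives total 181.
Every other set of open sites that can feasibly serve all demand totals ≥ 178 even under its best assignment. Minimum: 155.

155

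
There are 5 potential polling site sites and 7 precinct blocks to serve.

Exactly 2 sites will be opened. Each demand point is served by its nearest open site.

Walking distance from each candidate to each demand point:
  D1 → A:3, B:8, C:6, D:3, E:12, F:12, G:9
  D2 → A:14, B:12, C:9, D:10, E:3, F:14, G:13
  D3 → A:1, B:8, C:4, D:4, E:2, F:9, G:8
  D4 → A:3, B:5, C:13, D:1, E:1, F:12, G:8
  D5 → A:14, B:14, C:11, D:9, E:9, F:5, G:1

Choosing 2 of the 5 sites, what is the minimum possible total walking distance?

25

Open {D3, D5}.
  A→D3 1, B→D3 8, C→D3 4, D→D3 4, E→D3 2, F→D5 5, G→D5 1  ⇒ total 25.
Compare {D4, D5}: total 27.
Compare {D3, D4}: total 29.
No size-2 selection does better; minimum is 25.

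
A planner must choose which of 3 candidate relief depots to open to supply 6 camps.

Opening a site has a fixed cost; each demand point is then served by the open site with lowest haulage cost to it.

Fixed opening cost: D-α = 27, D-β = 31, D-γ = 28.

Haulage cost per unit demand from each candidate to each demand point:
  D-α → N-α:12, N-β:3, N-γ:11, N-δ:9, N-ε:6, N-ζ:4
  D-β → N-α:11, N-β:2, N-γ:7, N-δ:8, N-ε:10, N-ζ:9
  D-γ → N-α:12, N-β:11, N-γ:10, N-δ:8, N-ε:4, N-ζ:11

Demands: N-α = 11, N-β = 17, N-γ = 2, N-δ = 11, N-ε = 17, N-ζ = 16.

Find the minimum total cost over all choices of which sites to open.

Open {D-α, D-β, D-γ}: assign each demand point to its cheapest open site.
  N-α→D-β 11×11=121, N-β→D-β 17×2=34, N-γ→D-β 2×7=14, N-δ→D-β 11×8=88, N-ε→D-γ 17×4=68, N-ζ→D-α 16×4=64
  haulage cost 389, fixed 86 → total 475.
Compare {D-α, D-γ}: haulage cost 423 + fixed 55 = 478.
Compare {D-α, D-β}: haulage cost 423 + fixed 58 = 481.
Compare {D-α}: haulage cost 470 + fixed 27 = 497.
All other subsets cost ≥ 478. Minimum total cost: 475.

475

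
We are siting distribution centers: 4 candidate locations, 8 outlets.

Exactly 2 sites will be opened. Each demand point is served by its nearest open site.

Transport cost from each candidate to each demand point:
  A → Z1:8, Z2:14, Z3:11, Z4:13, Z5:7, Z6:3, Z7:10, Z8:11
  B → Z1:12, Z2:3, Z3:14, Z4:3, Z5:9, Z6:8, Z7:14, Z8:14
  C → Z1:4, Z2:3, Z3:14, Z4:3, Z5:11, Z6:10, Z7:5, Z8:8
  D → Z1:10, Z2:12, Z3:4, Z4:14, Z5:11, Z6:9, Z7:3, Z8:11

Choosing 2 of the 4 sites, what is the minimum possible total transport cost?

Open {A, C}.
  Z1→C 4, Z2→C 3, Z3→A 11, Z4→C 3, Z5→A 7, Z6→A 3, Z7→C 5, Z8→C 8  ⇒ total 44.
Compare {C, D}: total 45.
Compare {B, D}: total 51.
No size-2 selection does better; minimum is 44.

44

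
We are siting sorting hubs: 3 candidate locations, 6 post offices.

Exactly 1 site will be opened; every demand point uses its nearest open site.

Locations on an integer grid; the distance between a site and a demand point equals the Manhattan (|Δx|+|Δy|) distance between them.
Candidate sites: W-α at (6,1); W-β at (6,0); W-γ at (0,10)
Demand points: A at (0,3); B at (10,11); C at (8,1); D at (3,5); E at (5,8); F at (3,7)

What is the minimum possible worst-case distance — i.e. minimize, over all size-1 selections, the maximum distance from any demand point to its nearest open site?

14

Open {W-α}.
  Farthest demand point is B at distance 14 (to W-α); all others are ≤ 14.
With {W-β} the worst case is 15.
With {W-γ} the worst case is 17.
No size-1 selection achieves below 14.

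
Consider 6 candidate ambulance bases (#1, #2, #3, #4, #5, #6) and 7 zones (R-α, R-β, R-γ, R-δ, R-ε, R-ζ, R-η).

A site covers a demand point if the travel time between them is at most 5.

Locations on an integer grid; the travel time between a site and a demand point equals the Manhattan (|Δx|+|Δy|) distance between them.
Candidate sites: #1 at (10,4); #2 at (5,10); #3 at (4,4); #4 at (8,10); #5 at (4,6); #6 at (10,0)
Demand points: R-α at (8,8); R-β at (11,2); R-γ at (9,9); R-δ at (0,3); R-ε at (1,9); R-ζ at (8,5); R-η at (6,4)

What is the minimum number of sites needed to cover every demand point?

Coverage sets (demand points within 5 of each site):
  #1: {R-β, R-ζ, R-η}
  #2: {R-α, R-γ, R-ε}
  #3: {R-δ, R-ζ, R-η}
  #4: {R-α, R-γ, R-ζ}
  #5: {R-ζ, R-η}
  #6: {R-β}
No 2 sites suffice: every size-2 union leaves at least one demand point uncovered.
But {#1, #2, #3} covers everything, so the minimum is 3.

3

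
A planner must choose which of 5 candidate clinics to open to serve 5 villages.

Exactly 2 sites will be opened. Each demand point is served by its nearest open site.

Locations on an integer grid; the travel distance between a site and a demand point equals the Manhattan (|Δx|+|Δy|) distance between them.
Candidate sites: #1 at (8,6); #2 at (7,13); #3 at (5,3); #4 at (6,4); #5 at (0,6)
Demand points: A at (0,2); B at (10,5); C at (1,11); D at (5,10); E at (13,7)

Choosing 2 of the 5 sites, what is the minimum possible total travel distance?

Open {#1, #5}.
  A→#5 4, B→#1 3, C→#5 6, D→#1 7, E→#1 6  ⇒ total 26.
Compare {#4, #5}: total 32.
Compare {#1, #2}: total 34.
No size-2 selection does better; minimum is 26.

26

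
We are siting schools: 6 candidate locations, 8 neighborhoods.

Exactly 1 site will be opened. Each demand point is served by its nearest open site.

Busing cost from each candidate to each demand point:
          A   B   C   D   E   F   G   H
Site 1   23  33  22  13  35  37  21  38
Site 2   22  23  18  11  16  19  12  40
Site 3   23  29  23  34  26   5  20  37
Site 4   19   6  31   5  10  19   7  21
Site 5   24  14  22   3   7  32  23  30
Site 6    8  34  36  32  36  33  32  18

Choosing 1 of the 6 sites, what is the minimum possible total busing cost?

Open {Site 4}.
  A→Site 4 19, B→Site 4 6, C→Site 4 31, D→Site 4 5, E→Site 4 10, F→Site 4 19, G→Site 4 7, H→Site 4 21  ⇒ total 118.
Compare {Site 5}: total 155.
Compare {Site 2}: total 161.
No size-1 selection does better; minimum is 118.

118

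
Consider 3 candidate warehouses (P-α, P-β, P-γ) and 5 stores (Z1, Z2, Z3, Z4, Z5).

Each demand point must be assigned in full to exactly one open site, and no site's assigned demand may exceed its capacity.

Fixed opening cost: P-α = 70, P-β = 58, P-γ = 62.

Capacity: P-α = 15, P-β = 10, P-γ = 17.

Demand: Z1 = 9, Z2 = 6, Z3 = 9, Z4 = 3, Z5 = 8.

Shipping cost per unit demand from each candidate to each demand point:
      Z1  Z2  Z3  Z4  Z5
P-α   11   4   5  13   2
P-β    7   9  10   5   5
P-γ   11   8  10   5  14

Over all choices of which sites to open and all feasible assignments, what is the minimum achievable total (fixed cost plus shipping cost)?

398

Open {P-α, P-β, P-γ}; cheapest assignment that respects the capacities:
  P-α (cap 15, load 14): Z2, Z5 — cost 6×4 + 8×2 = 40
  P-β (cap 10, load 9): Z1 — cost 9×7 = 63
  P-γ (cap 17, load 12): Z3, Z4 — cost 9×10 + 3×5 = 105
  Shipping 208, fixed 190 → total 398.
  Any other capacity-feasible assignment to {P-α, P-β, P-γ} ships for at least 208.
Total demand is 35 and no other set of sites has combined capacity ≥ 35, so {P-α, P-β, P-γ} is the only feasible choice of open sites. Minimum: 398.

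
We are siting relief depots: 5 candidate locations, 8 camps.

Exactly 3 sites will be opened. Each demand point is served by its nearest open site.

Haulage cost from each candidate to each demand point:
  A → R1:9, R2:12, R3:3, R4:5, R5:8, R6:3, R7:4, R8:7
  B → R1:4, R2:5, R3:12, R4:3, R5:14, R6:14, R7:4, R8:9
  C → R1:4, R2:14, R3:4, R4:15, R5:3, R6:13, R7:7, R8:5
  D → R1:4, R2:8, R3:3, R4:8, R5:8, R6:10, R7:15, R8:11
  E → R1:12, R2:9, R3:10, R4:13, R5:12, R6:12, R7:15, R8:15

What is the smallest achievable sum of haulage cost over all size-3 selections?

30

Open {A, B, C}.
  R1→B 4, R2→B 5, R3→A 3, R4→B 3, R5→C 3, R6→A 3, R7→A 4, R8→C 5  ⇒ total 30.
Compare {A, C, D}: total 35.
Compare {A, C, E}: total 36.
No size-3 selection does better; minimum is 30.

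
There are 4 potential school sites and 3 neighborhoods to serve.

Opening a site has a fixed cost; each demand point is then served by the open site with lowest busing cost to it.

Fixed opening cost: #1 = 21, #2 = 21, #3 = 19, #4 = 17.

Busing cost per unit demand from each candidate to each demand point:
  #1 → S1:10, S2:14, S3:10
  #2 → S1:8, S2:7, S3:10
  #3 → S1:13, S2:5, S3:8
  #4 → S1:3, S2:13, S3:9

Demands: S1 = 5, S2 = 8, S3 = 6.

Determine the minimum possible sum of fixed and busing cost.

Open {#3, #4}: assign each demand point to its cheapest open site.
  S1→#4 5×3=15, S2→#3 8×5=40, S3→#3 6×8=48
  busing cost 103, fixed 36 → total 139.
Compare {#1, #3, #4}: busing cost 103 + fixed 57 = 160.
Compare {#2, #3, #4}: busing cost 103 + fixed 57 = 160.
Compare {#2, #4}: busing cost 125 + fixed 38 = 163.
All other subsets cost ≥ 160. Minimum total cost: 139.

139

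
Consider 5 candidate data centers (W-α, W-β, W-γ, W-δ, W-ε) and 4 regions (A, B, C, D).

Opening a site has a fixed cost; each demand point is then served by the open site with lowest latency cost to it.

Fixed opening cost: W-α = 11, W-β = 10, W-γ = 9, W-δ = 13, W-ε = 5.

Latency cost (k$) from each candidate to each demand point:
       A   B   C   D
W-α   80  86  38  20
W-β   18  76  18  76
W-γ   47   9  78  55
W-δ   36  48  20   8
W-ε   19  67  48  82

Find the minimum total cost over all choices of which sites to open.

Open {W-γ, W-δ, W-ε}: assign each demand point to its cheapest open site.
  A→W-ε 19, B→W-γ 9, C→W-δ 20, D→W-δ 8
  latency cost 56, fixed 27 → total 83.
Compare {W-β, W-γ, W-δ}: latency cost 53 + fixed 32 = 85.
Compare {W-β, W-γ, W-δ, W-ε}: latency cost 53 + fixed 37 = 90.
Compare {W-α, W-γ, W-δ, W-ε}: latency cost 56 + fixed 38 = 94.
All other subsets cost ≥ 85. Minimum total cost: 83.

83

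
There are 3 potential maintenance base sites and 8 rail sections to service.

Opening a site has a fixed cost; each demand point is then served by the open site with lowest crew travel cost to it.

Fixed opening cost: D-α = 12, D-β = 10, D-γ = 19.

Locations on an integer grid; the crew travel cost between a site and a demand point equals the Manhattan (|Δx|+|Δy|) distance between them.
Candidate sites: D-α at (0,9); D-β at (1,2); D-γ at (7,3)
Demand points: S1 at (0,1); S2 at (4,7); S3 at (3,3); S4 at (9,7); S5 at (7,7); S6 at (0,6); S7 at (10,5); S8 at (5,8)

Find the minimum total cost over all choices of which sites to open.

68

Open {D-β, D-γ}: assign each demand point to its cheapest open site.
  S1→D-β 2, S2→D-γ 7, S3→D-β 3, S4→D-γ 6, S5→D-γ 4, S6→D-β 5, S7→D-γ 5, S8→D-γ 7
  crew travel cost 39, fixed 29 → total 68.
Compare {D-γ}: crew travel cost 52 + fixed 19 = 71.
Compare {D-α, D-γ}: crew travel cost 42 + fixed 31 = 73.
Compare {D-β}: crew travel cost 64 + fixed 10 = 74.
All other subsets cost ≥ 71. Minimum total cost: 68.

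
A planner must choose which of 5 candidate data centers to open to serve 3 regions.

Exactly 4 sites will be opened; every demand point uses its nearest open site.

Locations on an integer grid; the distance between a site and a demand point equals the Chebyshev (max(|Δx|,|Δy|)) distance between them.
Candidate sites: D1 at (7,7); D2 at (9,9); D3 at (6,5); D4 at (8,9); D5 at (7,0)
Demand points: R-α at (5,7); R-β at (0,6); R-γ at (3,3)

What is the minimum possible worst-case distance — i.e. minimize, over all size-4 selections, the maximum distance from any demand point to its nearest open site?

6

Open {D1, D2, D3, D4}.
  Farthest demand point is R-β at distance 6 (to D3); all others are ≤ 6.
With {D1, D2, D3, D5} the worst case is 6.
With {D1, D3, D4, D5} the worst case is 6.
No size-4 selection achieves below 6.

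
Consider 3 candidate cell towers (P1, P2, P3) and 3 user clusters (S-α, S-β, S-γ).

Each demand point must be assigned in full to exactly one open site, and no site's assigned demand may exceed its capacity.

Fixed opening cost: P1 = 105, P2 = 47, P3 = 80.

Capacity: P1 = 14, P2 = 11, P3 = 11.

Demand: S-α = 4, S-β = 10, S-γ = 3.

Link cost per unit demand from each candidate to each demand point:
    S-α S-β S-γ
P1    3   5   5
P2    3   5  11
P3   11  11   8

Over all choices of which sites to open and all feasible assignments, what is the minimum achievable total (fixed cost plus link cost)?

229

Open {P1, P2}; cheapest assignment that respects the capacities:
  P1 (cap 14, load 13): S-β, S-γ — cost 10×5 + 3×5 = 65
  P2 (cap 11, load 4): S-α — cost 4×3 = 12
  Shipping 77, fixed 152 → total 229.
  Any other capacity-feasible assignment to {P1, P2} ships for at least 77.
Compare {P2, P3}: its best feasible assignment gives total 245.
Compare {P1, P3}: its best feasible assignment gives total 271.
Every other set of open sites that can feasibly serve all demand totals ≥ 245 even under its best assignment. Minimum: 229.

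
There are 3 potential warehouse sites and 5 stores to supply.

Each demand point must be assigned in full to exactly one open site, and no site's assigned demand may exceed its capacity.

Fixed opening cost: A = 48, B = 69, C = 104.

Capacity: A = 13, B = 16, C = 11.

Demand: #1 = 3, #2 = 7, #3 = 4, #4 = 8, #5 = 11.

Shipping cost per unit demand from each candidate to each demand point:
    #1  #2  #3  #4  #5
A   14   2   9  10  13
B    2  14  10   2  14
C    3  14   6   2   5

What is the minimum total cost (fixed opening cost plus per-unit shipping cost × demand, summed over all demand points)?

348

Open {A, B, C}; cheapest assignment that respects the capacities:
  A (cap 13, load 11): #2, #3 — cost 7×2 + 4×9 = 50
  B (cap 16, load 11): #1, #4 — cost 3×2 + 8×2 = 22
  C (cap 11, load 11): #5 — cost 11×5 = 55
  Shipping 127, fixed 221 → total 348.
  Any other capacity-feasible assignment to {A, B, C} ships for at least 127.
Total demand is 33 and no other set of sites has combined capacity ≥ 33, so {A, B, C} is the only feasible choice of open sites. Minimum: 348.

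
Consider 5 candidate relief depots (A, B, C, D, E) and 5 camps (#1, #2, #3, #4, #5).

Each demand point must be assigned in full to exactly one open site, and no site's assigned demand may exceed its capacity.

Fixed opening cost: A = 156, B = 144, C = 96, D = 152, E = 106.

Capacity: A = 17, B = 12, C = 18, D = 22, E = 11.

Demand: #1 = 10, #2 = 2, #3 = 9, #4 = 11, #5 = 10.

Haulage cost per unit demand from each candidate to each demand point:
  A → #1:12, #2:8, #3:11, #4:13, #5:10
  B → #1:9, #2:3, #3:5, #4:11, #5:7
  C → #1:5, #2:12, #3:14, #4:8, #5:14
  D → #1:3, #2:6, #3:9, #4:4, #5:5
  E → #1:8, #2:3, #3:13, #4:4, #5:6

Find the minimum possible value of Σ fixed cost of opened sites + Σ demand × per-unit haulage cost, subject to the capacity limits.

577

Open {B, D, E}; cheapest assignment that respects the capacities:
  B (cap 12, load 11): #2, #3 — cost 2×3 + 9×5 = 51
  D (cap 22, load 20): #1, #5 — cost 10×3 + 10×5 = 80
  E (cap 11, load 11): #4 — cost 11×4 = 44
  Shipping 175, fixed 402 → total 577.
  Any other capacity-feasible assignment to {B, D, E} ships for at least 175.
Compare {B, C, D}: its best feasible assignment gives total 587.
Compare {C, D, E}: its best feasible assignment gives total 591.
Every other set of open sites that can feasibly serve all demand totals ≥ 587 even under its best assignment. Minimum: 577.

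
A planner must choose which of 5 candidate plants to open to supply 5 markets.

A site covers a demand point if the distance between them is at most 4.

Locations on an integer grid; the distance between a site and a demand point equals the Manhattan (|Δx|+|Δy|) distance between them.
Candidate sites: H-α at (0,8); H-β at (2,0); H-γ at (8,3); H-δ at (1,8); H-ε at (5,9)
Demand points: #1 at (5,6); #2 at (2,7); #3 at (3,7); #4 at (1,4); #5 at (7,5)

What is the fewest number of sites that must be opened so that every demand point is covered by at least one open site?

3

Coverage sets (demand points within 4 of each site):
  H-α: {#2, #3}
  H-β: {}
  H-γ: {#5}
  H-δ: {#2, #3, #4}
  H-ε: {#1, #3}
No 2 sites suffice: every size-2 union leaves at least one demand point uncovered.
But {H-γ, H-δ, H-ε} covers everything, so the minimum is 3.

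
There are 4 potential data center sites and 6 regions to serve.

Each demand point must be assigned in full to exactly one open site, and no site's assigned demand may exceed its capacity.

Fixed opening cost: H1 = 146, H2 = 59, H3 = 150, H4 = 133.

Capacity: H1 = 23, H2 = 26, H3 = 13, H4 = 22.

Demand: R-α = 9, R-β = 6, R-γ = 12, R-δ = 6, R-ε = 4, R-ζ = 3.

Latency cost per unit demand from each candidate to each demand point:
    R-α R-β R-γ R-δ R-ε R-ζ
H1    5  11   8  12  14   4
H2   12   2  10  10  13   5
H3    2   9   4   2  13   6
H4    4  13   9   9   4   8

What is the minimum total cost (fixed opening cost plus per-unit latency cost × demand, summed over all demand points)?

Open {H2, H4}; cheapest assignment that respects the capacities:
  H2 (cap 26, load 21): R-β, R-γ, R-ζ — cost 6×2 + 12×10 + 3×5 = 147
  H4 (cap 22, load 19): R-α, R-δ, R-ε — cost 9×4 + 6×9 + 4×4 = 106
  Shipping 253, fixed 192 → total 445.
  Any other capacity-feasible assignment to {H2, H4} ships for at least 253.
Compare {H1, H2}: its best feasible assignment gives total 485.
Compare {H2, H3, H4}: its best feasible assignment gives total 523.
Every other set of open sites that can feasibly serve all demand totals ≥ 485 even under its best assignment. Minimum: 445.

445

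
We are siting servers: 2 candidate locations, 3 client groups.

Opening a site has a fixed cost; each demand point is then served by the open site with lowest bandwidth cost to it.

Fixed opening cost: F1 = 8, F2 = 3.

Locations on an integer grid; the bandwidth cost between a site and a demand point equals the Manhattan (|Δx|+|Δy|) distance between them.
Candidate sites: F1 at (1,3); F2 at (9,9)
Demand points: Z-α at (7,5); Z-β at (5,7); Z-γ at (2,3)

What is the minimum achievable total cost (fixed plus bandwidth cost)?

24

Open {F1, F2}: assign each demand point to its cheapest open site.
  Z-α→F2 6, Z-β→F2 6, Z-γ→F1 1
  bandwidth cost 13, fixed 11 → total 24.
Compare {F1}: bandwidth cost 17 + fixed 8 = 25.
Compare {F2}: bandwidth cost 25 + fixed 3 = 28.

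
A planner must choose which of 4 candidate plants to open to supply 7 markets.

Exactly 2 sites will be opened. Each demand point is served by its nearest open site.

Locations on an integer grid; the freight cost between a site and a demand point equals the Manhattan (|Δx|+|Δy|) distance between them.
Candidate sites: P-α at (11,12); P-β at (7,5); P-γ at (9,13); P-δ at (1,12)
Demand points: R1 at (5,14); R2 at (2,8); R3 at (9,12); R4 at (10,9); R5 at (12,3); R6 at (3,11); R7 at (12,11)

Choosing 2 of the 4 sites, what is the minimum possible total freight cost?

Open {P-α, P-δ}.
  R1→P-δ 6, R2→P-δ 5, R3→P-α 2, R4→P-α 4, R5→P-α 10, R6→P-δ 3, R7→P-α 2  ⇒ total 32.
Compare {P-γ, P-δ}: total 37.
Compare {P-β, P-γ}: total 39.
No size-2 selection does better; minimum is 32.

32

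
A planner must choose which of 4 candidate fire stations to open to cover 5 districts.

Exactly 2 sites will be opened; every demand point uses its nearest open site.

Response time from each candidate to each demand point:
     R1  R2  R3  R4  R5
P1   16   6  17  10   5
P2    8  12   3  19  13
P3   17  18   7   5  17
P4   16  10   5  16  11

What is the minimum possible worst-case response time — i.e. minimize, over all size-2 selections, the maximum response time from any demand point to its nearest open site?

10

Open {P1, P2}.
  Farthest demand point is R4 at response time 10 (to P1); all others are ≤ 10.
With {P2, P3} the worst case is 13.
With {P1, P3} the worst case is 16.
No size-2 selection achieves below 10.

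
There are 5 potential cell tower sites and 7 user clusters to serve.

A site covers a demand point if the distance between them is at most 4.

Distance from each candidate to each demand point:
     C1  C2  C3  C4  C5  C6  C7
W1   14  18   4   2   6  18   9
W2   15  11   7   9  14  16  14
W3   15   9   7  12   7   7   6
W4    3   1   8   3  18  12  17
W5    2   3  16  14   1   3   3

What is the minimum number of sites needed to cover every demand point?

Coverage sets (demand points within 4 of each site):
  W1: {C3, C4}
  W2: {}
  W3: {}
  W4: {C1, C2, C4}
  W5: {C1, C2, C5, C6, C7}
No single site covers all 7 demand points.
But {W1, W5} covers everything, so the minimum is 2.

2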